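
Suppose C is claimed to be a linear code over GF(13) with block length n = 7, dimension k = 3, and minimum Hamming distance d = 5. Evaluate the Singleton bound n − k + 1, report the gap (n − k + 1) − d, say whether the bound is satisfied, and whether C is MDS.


Singleton RHS = n − k + 1 = 5, slack = 0, bound satisfied, MDS.

Singleton bound: d ≤ n − k + 1.
Here n = 7, k = 3, so n − k + 1 = 5.
Given d = 5, check d ≤ 5: YES.
Slack = (n − k + 1) − d = 0.
The code is MDS (slack = 0).
Description: the claimed parameters are [7, 3, 5]_13; such a code would be MDS (meets Singleton bound).


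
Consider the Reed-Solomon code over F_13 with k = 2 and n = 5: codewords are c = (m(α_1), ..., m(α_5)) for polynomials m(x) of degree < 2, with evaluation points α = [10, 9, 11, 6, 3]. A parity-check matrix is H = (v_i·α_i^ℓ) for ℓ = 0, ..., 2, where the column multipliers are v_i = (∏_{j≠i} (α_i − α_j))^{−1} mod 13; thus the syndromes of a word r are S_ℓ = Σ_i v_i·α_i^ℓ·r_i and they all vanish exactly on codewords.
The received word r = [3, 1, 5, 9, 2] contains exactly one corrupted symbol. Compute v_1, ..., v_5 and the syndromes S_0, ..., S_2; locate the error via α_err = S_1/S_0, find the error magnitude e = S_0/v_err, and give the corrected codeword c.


S = (7, 3, 5), error at position 4, error magnitude e = 1, c = [3, 1, 5, 8, 2].

Step 1: column multipliers v_i = (∏_{j≠i}(α_i − α_j))^{−1} mod 13.
  i = 1 (α = 10): (10−9)(10−11)(10−6)(10−3) = 1·(−1)·4·7 = −28 ≡ 11, so v_1 = 11^{−1} = 6 (mod 13).
  i = 2 (α = 9): (9−10)(9−11)(9−6)(9−3) = (−1)·(−2)·3·6 = 36 ≡ 10, so v_2 = 10^{−1} = 4 (mod 13).
  i = 3 (α = 11): (11−10)(11−9)(11−6)(11−3) = 1·2·5·8 = 80 ≡ 2, so v_3 = 2^{−1} = 7 (mod 13).
  i = 4 (α = 6): (6−10)(6−9)(6−11)(6−3) = (−4)·(−3)·(−5)·3 = −180 ≡ 2, so v_4 = 2^{−1} = 7 (mod 13).
  i = 5 (α = 3): (3−10)(3−9)(3−11)(3−6) = (−7)·(−6)·(−8)·(−3) = 1008 ≡ 7, so v_5 = 7^{−1} = 2 (mod 13).
  v = [6, 4, 7, 7, 2].
Step 2: syndromes of r = [3, 1, 5, 9, 2] (all sums mod 13).
  S_0 = Σ v_i r_i = 6·3 + 4·1 + 7·5 + 7·9 + 2·2 = 124 ≡ 7.
  S_1 = Σ v_i α_i r_i = 6·10·3 + 4·9·1 + 7·11·5 + 7·6·9 + 2·3·2 = 991 ≡ 3.
  α_i^2 mod 13 = [9, 3, 4, 10, 9].
  S_2 = Σ v_i α_i^2 r_i = 6·9·3 + 4·3·1 + 7·4·5 + 7·10·9 + 2·9·2 = 980 ≡ 5.
  S = (7, 3, 5) ≠ 0, so r is not a codeword (an error is present).
Step 3: locate the error. For a single error e at position i, S_ℓ = v_i·e·α_i^ℓ, so α_err = S_1/S_0.
  S_0^{−1} = 7^{−1} = 2 (mod 13), so α_err = 3·2 = 6 ≡ 6 = α_4. Error position i = 4.
  Consistency check: S_2/S_1 = 5·9 = 45 ≡ 6 = α_err ✓ (single-error assumption holds).
Step 4: error magnitude e = S_0/v_4 = S_0·∏_{j≠4}(α_4 − α_j) = 7·2 = 14 ≡ 1 (mod 13).
Step 5: correct position 4: c_4 = r_4 − e = 9 − 1 ≡ 8 (mod 13). Hence c = [3, 1, 5, 8, 2].
  Check: interpolating c through the α_i gives m(x) = 9 + 2·x (degree < 2) with m(α_i) = c_i for every i, so c is indeed a codeword.


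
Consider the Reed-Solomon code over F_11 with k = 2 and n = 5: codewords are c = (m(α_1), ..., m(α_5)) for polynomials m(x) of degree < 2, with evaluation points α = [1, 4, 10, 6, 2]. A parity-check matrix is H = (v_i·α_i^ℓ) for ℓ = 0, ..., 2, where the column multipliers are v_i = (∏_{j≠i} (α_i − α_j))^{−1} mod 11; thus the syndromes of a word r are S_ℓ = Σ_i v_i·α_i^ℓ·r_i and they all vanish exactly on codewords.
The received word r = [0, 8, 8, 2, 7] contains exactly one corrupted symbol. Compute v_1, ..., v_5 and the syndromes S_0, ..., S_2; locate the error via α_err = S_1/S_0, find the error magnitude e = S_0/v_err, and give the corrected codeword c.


S = (7, 6, 2), error at position 2, error magnitude e = 9, c = [0, 10, 8, 2, 7].

Step 1: column multipliers v_i = (∏_{j≠i}(α_i − α_j))^{−1} mod 11.
  i = 1 (α = 1): (1−4)(1−10)(1−6)(1−2) = (−3)·(−9)·(−5)·(−1) = 135 ≡ 3, so v_1 = 3^{−1} = 4 (mod 11).
  i = 2 (α = 4): (4−1)(4−10)(4−6)(4−2) = 3·(−6)·(−2)·2 = 72 ≡ 6, so v_2 = 6^{−1} = 2 (mod 11).
  i = 3 (α = 10): (10−1)(10−4)(10−6)(10−2) = 9·6·4·8 = 1728 ≡ 1, so v_3 = 1^{−1} = 1 (mod 11).
  i = 4 (α = 6): (6−1)(6−4)(6−10)(6−2) = 5·2·(−4)·4 = −160 ≡ 5, so v_4 = 5^{−1} = 9 (mod 11).
  i = 5 (α = 2): (2−1)(2−4)(2−10)(2−6) = 1·(−2)·(−8)·(−4) = −64 ≡ 2, so v_5 = 2^{−1} = 6 (mod 11).
  v = [4, 2, 1, 9, 6].
Step 2: syndromes of r = [0, 8, 8, 2, 7] (all sums mod 11).
  S_0 = Σ v_i r_i = 4·0 + 2·8 + 1·8 + 9·2 + 6·7 = 84 ≡ 7.
  S_1 = Σ v_i α_i r_i = 4·1·0 + 2·4·8 + 1·10·8 + 9·6·2 + 6·2·7 = 336 ≡ 6.
  α_i^2 mod 11 = [1, 5, 1, 3, 4].
  S_2 = Σ v_i α_i^2 r_i = 4·1·0 + 2·5·8 + 1·1·8 + 9·3·2 + 6·4·7 = 310 ≡ 2.
  S = (7, 6, 2) ≠ 0, so r is not a codeword (an error is present).
Step 3: locate the error. For a single error e at position i, S_ℓ = v_i·e·α_i^ℓ, so α_err = S_1/S_0.
  S_0^{−1} = 7^{−1} = 8 (mod 11), so α_err = 6·8 = 48 ≡ 4 = α_2. Error position i = 2.
  Consistency check: S_2/S_1 = 2·2 = 4 ≡ 4 = α_err ✓ (single-error assumption holds).
Step 4: error magnitude e = S_0/v_2 = S_0·∏_{j≠2}(α_2 − α_j) = 7·6 = 42 ≡ 9 (mod 11).
Step 5: correct position 2: c_2 = r_2 − e = 8 − 9 ≡ 10 (mod 11). Hence c = [0, 10, 8, 2, 7].
  Check: interpolating c through the α_i gives m(x) = 4 + 7·x (degree < 2) with m(α_i) = c_i for every i, so c is indeed a codeword.


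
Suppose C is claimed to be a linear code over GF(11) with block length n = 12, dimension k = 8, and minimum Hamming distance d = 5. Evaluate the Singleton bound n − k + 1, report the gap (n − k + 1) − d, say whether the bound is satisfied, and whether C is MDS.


Singleton RHS = n − k + 1 = 5, slack = 0, bound satisfied, MDS.

Singleton bound: d ≤ n − k + 1.
Here n = 12, k = 8, so n − k + 1 = 5.
Given d = 5, check d ≤ 5: YES.
Slack = (n − k + 1) − d = 0.
The code is MDS (slack = 0).
Description: the claimed parameters are [12, 8, 5]_11; such a code would be MDS (meets Singleton bound).


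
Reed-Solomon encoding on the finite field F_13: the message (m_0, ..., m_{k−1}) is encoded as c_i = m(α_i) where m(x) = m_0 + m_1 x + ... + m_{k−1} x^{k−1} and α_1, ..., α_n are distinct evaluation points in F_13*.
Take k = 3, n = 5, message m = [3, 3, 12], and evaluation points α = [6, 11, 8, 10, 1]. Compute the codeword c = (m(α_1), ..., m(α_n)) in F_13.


c = [11, 6, 2, 11, 5]

Message polynomial: m(x) = 3 + 3·x + 12·x^2 (mod 13).
For each evaluation point α_i, compute m(α_i) mod 13:
  α_1 = 6: Horner steps 12 → 10 → 11, so m(6) = 11.
  α_2 = 11: Horner steps 12 → 5 → 6, so m(11) = 6.
  α_3 = 8: Horner steps 12 → 8 → 2, so m(8) = 2.
  α_4 = 10: Horner steps 12 → 6 → 11, so m(10) = 11.
  α_5 = 1: Horner steps 12 → 2 → 5, so m(1) = 5.
Codeword c = [11, 6, 2, 11, 5] ∈ F_13^5.


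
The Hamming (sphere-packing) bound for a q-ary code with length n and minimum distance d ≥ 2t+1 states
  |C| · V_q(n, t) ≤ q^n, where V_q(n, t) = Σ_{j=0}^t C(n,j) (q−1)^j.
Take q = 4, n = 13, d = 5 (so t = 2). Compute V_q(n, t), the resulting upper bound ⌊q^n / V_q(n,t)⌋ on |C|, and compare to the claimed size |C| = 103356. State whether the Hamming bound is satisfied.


V_q(n, t) = 742, q^n = 67108864, Hamming bound = 90443, |C| = 103356 > bound (violated).

Step 1: Compute V_q(n, t) = Σ_{j=0}^2 C(n, j) (q−1)^j.
  j = 0: C(13,0)·(3)^0 = 1·1 = 1.
  j = 1: C(13,1)·(3)^1 = 13·3 = 39.
  j = 2: C(13,2)·(3)^2 = 78·9 = 702.
  V_q(n, t) = 1 + 39 + 702 = 742.
Step 2: q^n = 4^13 = 67108864.
Step 3: Hamming bound ⌊q^n / V_q(n,t)⌋ = ⌊67108864/742⌋ = 90443.
Step 4: Compare |C| = 103356 to 90443: violated.
The claimed |C| lies above the Hamming bound, so no 4-ary code of length 13 with d ≥ 5 can have 103356 codewords.


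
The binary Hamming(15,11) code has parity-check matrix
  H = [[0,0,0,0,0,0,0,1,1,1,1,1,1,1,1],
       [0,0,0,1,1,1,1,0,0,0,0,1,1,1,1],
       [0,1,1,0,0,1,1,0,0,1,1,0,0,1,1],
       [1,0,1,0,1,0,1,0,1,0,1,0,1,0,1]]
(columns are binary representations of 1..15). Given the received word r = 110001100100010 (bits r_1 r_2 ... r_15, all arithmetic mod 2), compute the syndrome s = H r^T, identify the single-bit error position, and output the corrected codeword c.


s = (0, 1, 1, 0)^T, error position = 6, corrected codeword c = 110000100100010

Compute s = H r^T mod 2 one row at a time:
  s_1 = 0 + 0 + 1 + 0 + 0 + 0 + 1 + 0 = 2 ≡ 0 (mod 2).
  s_2 = 0 + 0 + 1 + 1 + 0 + 0 + 1 + 0 = 3 ≡ 1 (mod 2).
  s_3 = 1 + 0 + 1 + 1 + 1 + 0 + 1 + 0 = 5 ≡ 1 (mod 2).
  s_4 = 1 + 0 + 0 + 1 + 0 + 0 + 0 + 0 = 2 ≡ 0 (mod 2).
s = (0, 1, 1, 0)^T — this equals column 6 of H (binary 0110), so error is at position 6.
Correct: flip bit 6 of r = 110001100100010 to get c = 110000100100010.


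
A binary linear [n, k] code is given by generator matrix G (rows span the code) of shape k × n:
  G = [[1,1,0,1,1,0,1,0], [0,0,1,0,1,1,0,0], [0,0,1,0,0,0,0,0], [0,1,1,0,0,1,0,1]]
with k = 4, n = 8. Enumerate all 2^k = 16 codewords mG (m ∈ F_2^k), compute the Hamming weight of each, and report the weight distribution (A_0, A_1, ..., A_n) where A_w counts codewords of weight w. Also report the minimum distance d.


Weight distribution: A_0 = 1, A_1 = 1, A_2 = 1, A_3 = 3, A_4 = 3, A_5 = 3, A_6 = 3, A_7 = 1. Minimum distance d = 1.

Enumerate all 2^4 = 16 messages m ∈ F_2^4.
For each, compute codeword c = mG in F_2^8, then tally its weight.
  m = 0000 → c = 00000000, weight = 0.
  m = 1000 → c = 11011010, weight = 5.
  m = 0100 → c = 00101100, weight = 3.
  m = 1100 → c = 11110110, weight = 6.
  m = 0010 → c = 00100000, weight = 1.
  m = 1010 → c = 11111010, weight = 6.
  m = 0110 → c = 00001100, weight = 2.
  m = 1110 → c = 11010110, weight = 5.
  m = 0001 → c = 01100101, weight = 4.
  m = 1001 → c = 10111111, weight = 7.
  m = 0101 → c = 01001001, weight = 3.
  m = 1101 → c = 10010011, weight = 4.
  m = 0011 → c = 01000101, weight = 3.
  m = 1011 → c = 10011111, weight = 6.
  m = 0111 → c = 01101001, weight = 4.
  m = 1111 → c = 10110011, weight = 5.
Tally weights:
  weight 0: 1 codewords.
  weight 1: 1 codewords.
  weight 2: 1 codewords.
  weight 3: 3 codewords.
  weight 4: 3 codewords.
  weight 5: 3 codewords.
  weight 6: 3 codewords.
  weight 7: 1 codewords.
Minimum distance d = smallest w > 0 with A_w > 0 = 1.
Sanity: Σ A_w = 16 = 2^4 = 16 ✓.


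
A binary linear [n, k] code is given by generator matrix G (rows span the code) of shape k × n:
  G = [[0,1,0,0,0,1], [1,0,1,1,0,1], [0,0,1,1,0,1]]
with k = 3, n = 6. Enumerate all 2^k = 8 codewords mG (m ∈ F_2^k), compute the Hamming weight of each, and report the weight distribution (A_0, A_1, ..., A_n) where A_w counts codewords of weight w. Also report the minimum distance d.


Weight distribution: A_0 = 1, A_1 = 1, A_2 = 1, A_3 = 3, A_4 = 2. Minimum distance d = 1.

Enumerate all 2^3 = 8 messages m ∈ F_2^3.
For each, compute codeword c = mG in F_2^6, then tally its weight.
  m = 000 → c = 000000, weight = 0.
  m = 100 → c = 010001, weight = 2.
  m = 010 → c = 101101, weight = 4.
  m = 110 → c = 111100, weight = 4.
  m = 001 → c = 001101, weight = 3.
  m = 101 → c = 011100, weight = 3.
  m = 011 → c = 100000, weight = 1.
  m = 111 → c = 110001, weight = 3.
Tally weights:
  weight 0: 1 codewords.
  weight 1: 1 codewords.
  weight 2: 1 codewords.
  weight 3: 3 codewords.
  weight 4: 2 codewords.
Minimum distance d = smallest w > 0 with A_w > 0 = 1.
Sanity: Σ A_w = 8 = 2^3 = 8 ✓.


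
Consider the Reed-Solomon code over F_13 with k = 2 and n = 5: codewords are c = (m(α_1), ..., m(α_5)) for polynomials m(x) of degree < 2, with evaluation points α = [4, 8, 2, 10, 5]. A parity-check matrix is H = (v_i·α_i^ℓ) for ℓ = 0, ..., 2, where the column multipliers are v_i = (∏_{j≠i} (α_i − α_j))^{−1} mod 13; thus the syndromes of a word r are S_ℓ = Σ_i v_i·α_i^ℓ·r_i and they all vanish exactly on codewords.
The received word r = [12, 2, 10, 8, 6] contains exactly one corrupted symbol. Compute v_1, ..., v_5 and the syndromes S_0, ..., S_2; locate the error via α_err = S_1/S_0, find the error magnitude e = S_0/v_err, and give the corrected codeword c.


S = (12, 9, 10), error at position 1, error magnitude e = 9, c = [3, 2, 10, 8, 6].

Step 1: column multipliers v_i = (∏_{j≠i}(α_i − α_j))^{−1} mod 13.
  i = 1 (α = 4): (4−8)(4−2)(4−10)(4−5) = (−4)·2·(−6)·(−1) = −48 ≡ 4, so v_1 = 4^{−1} = 10 (mod 13).
  i = 2 (α = 8): (8−4)(8−2)(8−10)(8−5) = 4·6·(−2)·3 = −144 ≡ 12, so v_2 = 12^{−1} = 12 (mod 13).
  i = 3 (α = 2): (2−4)(2−8)(2−10)(2−5) = (−2)·(−6)·(−8)·(−3) = 288 ≡ 2, so v_3 = 2^{−1} = 7 (mod 13).
  i = 4 (α = 10): (10−4)(10−8)(10−2)(10−5) = 6·2·8·5 = 480 ≡ 12, so v_4 = 12^{−1} = 12 (mod 13).
  i = 5 (α = 5): (5−4)(5−8)(5−2)(5−10) = 1·(−3)·3·(−5) = 45 ≡ 6, so v_5 = 6^{−1} = 11 (mod 13).
  v = [10, 12, 7, 12, 11].
Step 2: syndromes of r = [12, 2, 10, 8, 6] (all sums mod 13).
  S_0 = Σ v_i r_i = 10·12 + 12·2 + 7·10 + 12·8 + 11·6 = 376 ≡ 12.
  S_1 = Σ v_i α_i r_i = 10·4·12 + 12·8·2 + 7·2·10 + 12·10·8 + 11·5·6 = 2102 ≡ 9.
  α_i^2 mod 13 = [3, 12, 4, 9, 12].
  S_2 = Σ v_i α_i^2 r_i = 10·3·12 + 12·12·2 + 7·4·10 + 12·9·8 + 11·12·6 = 2584 ≡ 10.
  S = (12, 9, 10) ≠ 0, so r is not a codeword (an error is present).
Step 3: locate the error. For a single error e at position i, S_ℓ = v_i·e·α_i^ℓ, so α_err = S_1/S_0.
  S_0^{−1} = 12^{−1} = 12 (mod 13), so α_err = 9·12 = 108 ≡ 4 = α_1. Error position i = 1.
  Consistency check: S_2/S_1 = 10·3 = 30 ≡ 4 = α_err ✓ (single-error assumption holds).
Step 4: error magnitude e = S_0/v_1 = S_0·∏_{j≠1}(α_1 − α_j) = 12·4 = 48 ≡ 9 (mod 13).
Step 5: correct position 1: c_1 = r_1 − e = 12 − 9 ≡ 3 (mod 13). Hence c = [3, 2, 10, 8, 6].
  Check: interpolating c through the α_i gives m(x) = 4 + 3·x (degree < 2) with m(α_i) = c_i for every i, so c is indeed a codeword.


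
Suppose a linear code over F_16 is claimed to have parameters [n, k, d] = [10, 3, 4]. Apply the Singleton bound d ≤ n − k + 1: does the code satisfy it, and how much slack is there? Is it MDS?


Singleton RHS = n − k + 1 = 8, slack = 4, bound satisfied, not MDS.

Singleton bound: d ≤ n − k + 1.
Here n = 10, k = 3, so n − k + 1 = 8.
Given d = 4, check d ≤ 8: YES.
Slack = (n − k + 1) − d = 4.
The code is NOT MDS (slack = 4 > 0).
Description: the claimed parameters are [10, 3, 4]_16; such a code would be non-MDS.


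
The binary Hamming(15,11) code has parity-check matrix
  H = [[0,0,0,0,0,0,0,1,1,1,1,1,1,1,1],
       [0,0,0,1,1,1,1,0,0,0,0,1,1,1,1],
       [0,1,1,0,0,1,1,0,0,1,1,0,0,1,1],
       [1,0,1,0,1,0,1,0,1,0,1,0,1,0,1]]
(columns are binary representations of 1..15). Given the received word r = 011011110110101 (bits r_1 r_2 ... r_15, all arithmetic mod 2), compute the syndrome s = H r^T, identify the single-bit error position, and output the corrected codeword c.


s = (1, 1, 1, 0)^T, error position = 14, corrected codeword c = 011011110110111

Compute s = H r^T mod 2 one row at a time:
  s_1 = 1 + 0 + 1 + 1 + 0 + 1 + 0 + 1 = 5 ≡ 1 (mod 2).
  s_2 = 0 + 1 + 1 + 1 + 0 + 1 + 0 + 1 = 5 ≡ 1 (mod 2).
  s_3 = 1 + 1 + 1 + 1 + 1 + 1 + 0 + 1 = 7 ≡ 1 (mod 2).
  s_4 = 0 + 1 + 1 + 1 + 0 + 1 + 1 + 1 = 6 ≡ 0 (mod 2).
s = (1, 1, 1, 0)^T — this equals column 14 of H (binary 1110), so error is at position 14.
Correct: flip bit 14 of r = 011011110110101 to get c = 011011110110111.


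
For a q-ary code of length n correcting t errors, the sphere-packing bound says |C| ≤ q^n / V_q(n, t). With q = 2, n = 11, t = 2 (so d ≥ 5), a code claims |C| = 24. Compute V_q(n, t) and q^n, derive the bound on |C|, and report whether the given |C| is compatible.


V_q(n, t) = 67, q^n = 2048, Hamming bound = 30, |C| = 24 ≤ bound (satisfied).

Step 1: Compute V_q(n, t) = Σ_{j=0}^2 C(n, j) (q−1)^j.
  j = 0: C(11,0)·(1)^0 = 1·1 = 1.
  j = 1: C(11,1)·(1)^1 = 11·1 = 11.
  j = 2: C(11,2)·(1)^2 = 55·1 = 55.
  V_q(n, t) = 1 + 11 + 55 = 67.
Step 2: q^n = 2^11 = 2048.
Step 3: Hamming bound ⌊q^n / V_q(n,t)⌋ = ⌊2048/67⌋ = 30.
Step 4: Compare |C| = 24 to 30: satisfied.
The claimed |C| lies below the Hamming bound.


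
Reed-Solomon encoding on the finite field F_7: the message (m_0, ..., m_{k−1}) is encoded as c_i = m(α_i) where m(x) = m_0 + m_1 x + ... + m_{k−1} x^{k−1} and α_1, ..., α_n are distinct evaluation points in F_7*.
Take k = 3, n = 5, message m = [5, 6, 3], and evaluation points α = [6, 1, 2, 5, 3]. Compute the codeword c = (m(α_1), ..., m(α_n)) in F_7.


c = [2, 0, 1, 5, 1]

Message polynomial: m(x) = 5 + 6·x + 3·x^2 (mod 7).
For each evaluation point α_i, compute m(α_i) mod 7:
  α_1 = 6: Horner steps 3 → 3 → 2, so m(6) = 2.
  α_2 = 1: Horner steps 3 → 2 → 0, so m(1) = 0.
  α_3 = 2: Horner steps 3 → 5 → 1, so m(2) = 1.
  α_4 = 5: Horner steps 3 → 0 → 5, so m(5) = 5.
  α_5 = 3: Horner steps 3 → 1 → 1, so m(3) = 1.
Codeword c = [2, 0, 1, 5, 1] ∈ F_7^5.


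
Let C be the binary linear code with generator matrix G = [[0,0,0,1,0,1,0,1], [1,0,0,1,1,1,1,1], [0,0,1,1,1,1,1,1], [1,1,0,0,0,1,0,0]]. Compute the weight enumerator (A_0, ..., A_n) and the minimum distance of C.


Weight distribution: A_0 = 1, A_2 = 1, A_3 = 5, A_4 = 3, A_5 = 2, A_6 = 3, A_7 = 1. Minimum distance d = 2.

Enumerate all 2^4 = 16 messages m ∈ F_2^4.
For each, compute codeword c = mG in F_2^8, then tally its weight.
  m = 0000 → c = 00000000, weight = 0.
  m = 1000 → c = 00010101, weight = 3.
  m = 0100 → c = 10011111, weight = 6.
  m = 1100 → c = 10001010, weight = 3.
  m = 0010 → c = 00111111, weight = 6.
  m = 1010 → c = 00101010, weight = 3.
  m = 0110 → c = 10100000, weight = 2.
  m = 1110 → c = 10110101, weight = 5.
  m = 0001 → c = 11000100, weight = 3.
  m = 1001 → c = 11010001, weight = 4.
  m = 0101 → c = 01011011, weight = 5.
  m = 1101 → c = 01001110, weight = 4.
  m = 0011 → c = 11111011, weight = 7.
  m = 1011 → c = 11101110, weight = 6.
  m = 0111 → c = 01100100, weight = 3.
  m = 1111 → c = 01110001, weight = 4.
Tally weights:
  weight 0: 1 codewords.
  weight 2: 1 codewords.
  weight 3: 5 codewords.
  weight 4: 3 codewords.
  weight 5: 2 codewords.
  weight 6: 3 codewords.
  weight 7: 1 codewords.
Minimum distance d = smallest w > 0 with A_w > 0 = 2.
Sanity: Σ A_w = 16 = 2^4 = 16 ✓.


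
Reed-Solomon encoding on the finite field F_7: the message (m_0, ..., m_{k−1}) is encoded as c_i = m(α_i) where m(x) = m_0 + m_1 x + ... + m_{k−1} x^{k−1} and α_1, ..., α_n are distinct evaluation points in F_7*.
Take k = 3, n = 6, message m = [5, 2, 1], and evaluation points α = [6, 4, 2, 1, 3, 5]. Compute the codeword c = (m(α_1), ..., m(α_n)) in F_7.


c = [4, 1, 6, 1, 6, 5]

Message polynomial: m(x) = 5 + 2·x + 1·x^2 (mod 7).
For each evaluation point α_i, compute m(α_i) mod 7:
  α_1 = 6: Horner steps 1 → 1 → 4, so m(6) = 4.
  α_2 = 4: Horner steps 1 → 6 → 1, so m(4) = 1.
  α_3 = 2: Horner steps 1 → 4 → 6, so m(2) = 6.
  α_4 = 1: Horner steps 1 → 3 → 1, so m(1) = 1.
  α_5 = 3: Horner steps 1 → 5 → 6, so m(3) = 6.
  α_6 = 5: Horner steps 1 → 0 → 5, so m(5) = 5.
Codeword c = [4, 1, 6, 1, 6, 5] ∈ F_7^6.


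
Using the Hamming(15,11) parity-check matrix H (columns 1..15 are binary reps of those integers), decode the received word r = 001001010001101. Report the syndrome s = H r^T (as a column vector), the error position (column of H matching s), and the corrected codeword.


s = (0, 0, 1, 1)^T, error position = 3, corrected codeword c = 000001010001101

Compute s = H r^T mod 2 one row at a time:
  s_1 = 1 + 0 + 0 + 0 + 1 + 1 + 0 + 1 = 4 ≡ 0 (mod 2).
  s_2 = 0 + 0 + 1 + 0 + 1 + 1 + 0 + 1 = 4 ≡ 0 (mod 2).
  s_3 = 0 + 1 + 1 + 0 + 0 + 0 + 0 + 1 = 3 ≡ 1 (mod 2).
  s_4 = 0 + 1 + 0 + 0 + 0 + 0 + 1 + 1 = 3 ≡ 1 (mod 2).
s = (0, 0, 1, 1)^T — this equals column 3 of H (binary 0011), so error is at position 3.
Correct: flip bit 3 of r = 001001010001101 to get c = 000001010001101.


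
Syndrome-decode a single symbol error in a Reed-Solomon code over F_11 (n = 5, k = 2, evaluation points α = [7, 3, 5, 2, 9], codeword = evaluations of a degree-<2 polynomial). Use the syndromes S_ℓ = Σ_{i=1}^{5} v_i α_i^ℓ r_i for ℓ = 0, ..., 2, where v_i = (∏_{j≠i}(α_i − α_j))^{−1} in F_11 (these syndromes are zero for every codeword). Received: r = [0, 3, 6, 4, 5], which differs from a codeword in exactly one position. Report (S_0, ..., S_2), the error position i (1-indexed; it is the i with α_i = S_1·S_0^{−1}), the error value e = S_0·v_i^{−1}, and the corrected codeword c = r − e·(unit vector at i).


S = (5, 4, 1), error at position 2, error magnitude e = 2, c = [0, 1, 6, 4, 5].

Step 1: column multipliers v_i = (∏_{j≠i}(α_i − α_j))^{−1} mod 11.
  i = 1 (α = 7): (7−3)(7−5)(7−2)(7−9) = 4·2·5·(−2) = −80 ≡ 8, so v_1 = 8^{−1} = 7 (mod 11).
  i = 2 (α = 3): (3−7)(3−5)(3−2)(3−9) = (−4)·(−2)·1·(−6) = −48 ≡ 7, so v_2 = 7^{−1} = 8 (mod 11).
  i = 3 (α = 5): (5−7)(5−3)(5−2)(5−9) = (−2)·2·3·(−4) = 48 ≡ 4, so v_3 = 4^{−1} = 3 (mod 11).
  i = 4 (α = 2): (2−7)(2−3)(2−5)(2−9) = (−5)·(−1)·(−3)·(−7) = 105 ≡ 6, so v_4 = 6^{−1} = 2 (mod 11).
  i = 5 (α = 9): (9−7)(9−3)(9−5)(9−2) = 2·6·4·7 = 336 ≡ 6, so v_5 = 6^{−1} = 2 (mod 11).
  v = [7, 8, 3, 2, 2].
Step 2: syndromes of r = [0, 3, 6, 4, 5] (all sums mod 11).
  S_0 = Σ v_i r_i = 7·0 + 8·3 + 3·6 + 2·4 + 2·5 = 60 ≡ 5.
  S_1 = Σ v_i α_i r_i = 7·7·0 + 8·3·3 + 3·5·6 + 2·2·4 + 2·9·5 = 268 ≡ 4.
  α_i^2 mod 11 = [5, 9, 3, 4, 4].
  S_2 = Σ v_i α_i^2 r_i = 7·5·0 + 8·9·3 + 3·3·6 + 2·4·4 + 2·4·5 = 342 ≡ 1.
  S = (5, 4, 1) ≠ 0, so r is not a codeword (an error is present).
Step 3: locate the error. For a single error e at position i, S_ℓ = v_i·e·α_i^ℓ, so α_err = S_1/S_0.
  S_0^{−1} = 5^{−1} = 9 (mod 11), so α_err = 4·9 = 36 ≡ 3 = α_2. Error position i = 2.
  Consistency check: S_2/S_1 = 1·3 = 3 ≡ 3 = α_err ✓ (single-error assumption holds).
Step 4: error magnitude e = S_0/v_2 = S_0·∏_{j≠2}(α_2 − α_j) = 5·7 = 35 ≡ 2 (mod 11).
Step 5: correct position 2: c_2 = r_2 − e = 3 − 2 ≡ 1 (mod 11). Hence c = [0, 1, 6, 4, 5].
  Check: interpolating c through the α_i gives m(x) = 10 + 8·x (degree < 2) with m(α_i) = c_i for every i, so c is indeed a codeword.


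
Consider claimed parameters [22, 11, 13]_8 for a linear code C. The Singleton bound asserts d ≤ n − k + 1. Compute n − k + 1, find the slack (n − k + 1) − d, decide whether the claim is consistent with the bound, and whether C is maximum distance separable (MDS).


Singleton RHS = n − k + 1 = 12, slack = -1, bound violated (no such code; not MDS).

Singleton bound: d ≤ n − k + 1.
Here n = 22, k = 11, so n − k + 1 = 12.
Given d = 13, check d ≤ 12: NO.
Slack = (n − k + 1) − d = -1.
The slack is negative: d = 13 exceeds n − k + 1 = 12 by 1, so the Singleton bound is violated and no linear [22, 11, 13]_8 code can exist. In particular it is not MDS (MDS requires d = n − k + 1 exactly).
Description: the claimed parameters are [22, 11, 13]_8; such a code would be impossible (violates the Singleton bound).


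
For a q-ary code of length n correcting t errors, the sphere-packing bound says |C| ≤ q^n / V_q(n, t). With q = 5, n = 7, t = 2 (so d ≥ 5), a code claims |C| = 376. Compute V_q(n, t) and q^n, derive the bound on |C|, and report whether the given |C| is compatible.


V_q(n, t) = 365, q^n = 78125, Hamming bound = 214, |C| = 376 > bound (violated).

Step 1: Compute V_q(n, t) = Σ_{j=0}^2 C(n, j) (q−1)^j.
  j = 0: C(7,0)·(4)^0 = 1·1 = 1.
  j = 1: C(7,1)·(4)^1 = 7·4 = 28.
  j = 2: C(7,2)·(4)^2 = 21·16 = 336.
  V_q(n, t) = 1 + 28 + 336 = 365.
Step 2: q^n = 5^7 = 78125.
Step 3: Hamming bound ⌊q^n / V_q(n,t)⌋ = ⌊78125/365⌋ = 214.
Step 4: Compare |C| = 376 to 214: violated.
The claimed |C| lies above the Hamming bound, so no 5-ary code of length 7 with d ≥ 5 can have 376 codewords.


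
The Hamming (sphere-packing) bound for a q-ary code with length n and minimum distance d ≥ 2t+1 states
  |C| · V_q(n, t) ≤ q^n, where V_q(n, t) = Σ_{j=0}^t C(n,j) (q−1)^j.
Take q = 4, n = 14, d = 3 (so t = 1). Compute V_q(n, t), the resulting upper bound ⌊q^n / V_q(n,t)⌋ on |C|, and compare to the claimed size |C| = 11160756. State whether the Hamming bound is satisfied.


V_q(n, t) = 43, q^n = 268435456, Hamming bound = 6242685, |C| = 11160756 > bound (violated).

Step 1: Compute V_q(n, t) = Σ_{j=0}^1 C(n, j) (q−1)^j.
  j = 0: C(14,0)·(3)^0 = 1·1 = 1.
  j = 1: C(14,1)·(3)^1 = 14·3 = 42.
  V_q(n, t) = 1 + 42 = 43.
Step 2: q^n = 4^14 = 268435456.
Step 3: Hamming bound ⌊q^n / V_q(n,t)⌋ = ⌊268435456/43⌋ = 6242685.
Step 4: Compare |C| = 11160756 to 6242685: violated.
The claimed |C| lies above the Hamming bound, so no 4-ary code of length 14 with d ≥ 3 can have 11160756 codewords.


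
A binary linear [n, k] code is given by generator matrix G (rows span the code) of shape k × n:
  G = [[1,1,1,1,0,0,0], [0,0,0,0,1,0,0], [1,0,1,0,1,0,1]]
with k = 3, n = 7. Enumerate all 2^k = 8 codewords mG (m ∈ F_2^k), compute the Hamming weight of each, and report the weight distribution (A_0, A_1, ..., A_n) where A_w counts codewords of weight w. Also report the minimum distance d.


Weight distribution: A_0 = 1, A_1 = 1, A_3 = 2, A_4 = 3, A_5 = 1. Minimum distance d = 1.

Enumerate all 2^3 = 8 messages m ∈ F_2^3.
For each, compute codeword c = mG in F_2^7, then tally its weight.
  m = 000 → c = 0000000, weight = 0.
  m = 100 → c = 1111000, weight = 4.
  m = 010 → c = 0000100, weight = 1.
  m = 110 → c = 1111100, weight = 5.
  m = 001 → c = 1010101, weight = 4.
  m = 101 → c = 0101101, weight = 4.
  m = 011 → c = 1010001, weight = 3.
  m = 111 → c = 0101001, weight = 3.
Tally weights:
  weight 0: 1 codewords.
  weight 1: 1 codewords.
  weight 3: 2 codewords.
  weight 4: 3 codewords.
  weight 5: 1 codewords.
Minimum distance d = smallest w > 0 with A_w > 0 = 1.
Sanity: Σ A_w = 8 = 2^3 = 8 ✓.


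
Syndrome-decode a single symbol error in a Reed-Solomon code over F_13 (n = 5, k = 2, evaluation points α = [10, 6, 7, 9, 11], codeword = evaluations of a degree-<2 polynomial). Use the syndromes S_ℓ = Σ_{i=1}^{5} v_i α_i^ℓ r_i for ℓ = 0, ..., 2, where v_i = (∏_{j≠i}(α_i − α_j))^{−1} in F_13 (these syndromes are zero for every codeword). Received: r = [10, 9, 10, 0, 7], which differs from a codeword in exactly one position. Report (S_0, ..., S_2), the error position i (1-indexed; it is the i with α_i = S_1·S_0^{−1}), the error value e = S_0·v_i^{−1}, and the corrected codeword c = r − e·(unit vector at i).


S = (2, 1, 7), error at position 3, error magnitude e = 4, c = [10, 9, 6, 0, 7].

Step 1: column multipliers v_i = (∏_{j≠i}(α_i − α_j))^{−1} mod 13.
  i = 1 (α = 10): (10−6)(10−7)(10−9)(10−11) = 4·3·1·(−1) = −12 ≡ 1, so v_1 = 1^{−1} = 1 (mod 13).
  i = 2 (α = 6): (6−10)(6−7)(6−9)(6−11) = (−4)·(−1)·(−3)·(−5) = 60 ≡ 8, so v_2 = 8^{−1} = 5 (mod 13).
  i = 3 (α = 7): (7−10)(7−6)(7−9)(7−11) = (−3)·1·(−2)·(−4) = −24 ≡ 2, so v_3 = 2^{−1} = 7 (mod 13).
  i = 4 (α = 9): (9−10)(9−6)(9−7)(9−11) = (−1)·3·2·(−2) = 12 ≡ 12, so v_4 = 12^{−1} = 12 (mod 13).
  i = 5 (α = 11): (11−10)(11−6)(11−7)(11−9) = 1·5·4·2 = 40 ≡ 1, so v_5 = 1^{−1} = 1 (mod 13).
  v = [1, 5, 7, 12, 1].
Step 2: syndromes of r = [10, 9, 10, 0, 7] (all sums mod 13).
  S_0 = Σ v_i r_i = 1·10 + 5·9 + 7·10 + 12·0 + 1·7 = 132 ≡ 2.
  S_1 = Σ v_i α_i r_i = 1·10·10 + 5·6·9 + 7·7·10 + 12·9·0 + 1·11·7 = 937 ≡ 1.
  α_i^2 mod 13 = [9, 10, 10, 3, 4].
  S_2 = Σ v_i α_i^2 r_i = 1·9·10 + 5·10·9 + 7·10·10 + 12·3·0 + 1·4·7 = 1268 ≡ 7.
  S = (2, 1, 7) ≠ 0, so r is not a codeword (an error is present).
Step 3: locate the error. For a single error e at position i, S_ℓ = v_i·e·α_i^ℓ, so α_err = S_1/S_0.
  S_0^{−1} = 2^{−1} = 7 (mod 13), so α_err = 1·7 = 7 ≡ 7 = α_3. Error position i = 3.
  Consistency check: S_2/S_1 = 7·1 = 7 ≡ 7 = α_err ✓ (single-error assumption holds).
Step 4: error magnitude e = S_0/v_3 = S_0·∏_{j≠3}(α_3 − α_j) = 2·2 = 4 ≡ 4 (mod 13).
Step 5: correct position 3: c_3 = r_3 − e = 10 − 4 ≡ 6 (mod 13). Hence c = [10, 9, 6, 0, 7].
  Check: interpolating c through the α_i gives m(x) = 1 + 10·x (degree < 2) with m(α_i) = c_i for every i, so c is indeed a codeword.


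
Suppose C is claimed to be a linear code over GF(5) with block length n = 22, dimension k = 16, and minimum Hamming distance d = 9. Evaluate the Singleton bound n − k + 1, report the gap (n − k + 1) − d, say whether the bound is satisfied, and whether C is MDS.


Singleton RHS = n − k + 1 = 7, slack = -2, bound violated (no such code; not MDS).

Singleton bound: d ≤ n − k + 1.
Here n = 22, k = 16, so n − k + 1 = 7.
Given d = 9, check d ≤ 7: NO.
Slack = (n − k + 1) − d = -2.
The slack is negative: d = 9 exceeds n − k + 1 = 7 by 2, so the Singleton bound is violated and no linear [22, 16, 9]_5 code can exist. In particular it is not MDS (MDS requires d = n − k + 1 exactly).
Description: the claimed parameters are [22, 16, 9]_5; such a code would be impossible (violates the Singleton bound).


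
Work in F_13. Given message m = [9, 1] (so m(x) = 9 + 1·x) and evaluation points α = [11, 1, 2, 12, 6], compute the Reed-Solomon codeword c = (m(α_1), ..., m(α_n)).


c = [7, 10, 11, 8, 2]

Message polynomial: m(x) = 9 + 1·x (mod 13).
For each evaluation point α_i, compute m(α_i) mod 13:
  α_1 = 11: Horner steps 1 → 7, so m(11) = 7.
  α_2 = 1: Horner steps 1 → 10, so m(1) = 10.
  α_3 = 2: Horner steps 1 → 11, so m(2) = 11.
  α_4 = 12: Horner steps 1 → 8, so m(12) = 8.
  α_5 = 6: Horner steps 1 → 2, so m(6) = 2.
Codeword c = [7, 10, 11, 8, 2] ∈ F_13^5.


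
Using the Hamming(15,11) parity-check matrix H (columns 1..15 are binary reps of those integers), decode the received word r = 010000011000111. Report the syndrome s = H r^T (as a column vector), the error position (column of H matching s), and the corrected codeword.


s = (1, 1, 1, 1)^T, error position = 15, corrected codeword c = 010000011000110

Compute s = H r^T mod 2 one row at a time:
  s_1 = 1 + 1 + 0 + 0 + 0 + 1 + 1 + 1 = 5 ≡ 1 (mod 2).
  s_2 = 0 + 0 + 0 + 0 + 0 + 1 + 1 + 1 = 3 ≡ 1 (mod 2).
  s_3 = 1 + 0 + 0 + 0 + 0 + 0 + 1 + 1 = 3 ≡ 1 (mod 2).
  s_4 = 0 + 0 + 0 + 0 + 1 + 0 + 1 + 1 = 3 ≡ 1 (mod 2).
s = (1, 1, 1, 1)^T — this equals column 15 of H (binary 1111), so error is at position 15.
Correct: flip bit 15 of r = 010000011000111 to get c = 010000011000110.


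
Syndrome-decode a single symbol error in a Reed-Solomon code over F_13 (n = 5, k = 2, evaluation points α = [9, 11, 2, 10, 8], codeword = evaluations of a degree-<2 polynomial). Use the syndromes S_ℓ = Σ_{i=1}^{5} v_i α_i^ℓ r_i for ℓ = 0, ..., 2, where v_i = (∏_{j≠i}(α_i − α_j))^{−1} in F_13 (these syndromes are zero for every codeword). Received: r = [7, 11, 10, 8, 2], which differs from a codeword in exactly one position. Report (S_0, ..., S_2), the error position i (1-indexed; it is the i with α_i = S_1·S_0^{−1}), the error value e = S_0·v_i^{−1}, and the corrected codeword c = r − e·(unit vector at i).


S = (2, 5, 6), error at position 1, error magnitude e = 2, c = [5, 11, 10, 8, 2].

Step 1: column multipliers v_i = (∏_{j≠i}(α_i − α_j))^{−1} mod 13.
  i = 1 (α = 9): (9−11)(9−2)(9−10)(9−8) = (−2)·7·(−1)·1 = 14 ≡ 1, so v_1 = 1^{−1} = 1 (mod 13).
  i = 2 (α = 11): (11−9)(11−2)(11−10)(11−8) = 2·9·1·3 = 54 ≡ 2, so v_2 = 2^{−1} = 7 (mod 13).
  i = 3 (α = 2): (2−9)(2−11)(2−10)(2−8) = (−7)·(−9)·(−8)·(−6) = 3024 ≡ 8, so v_3 = 8^{−1} = 5 (mod 13).
  i = 4 (α = 10): (10−9)(10−11)(10−2)(10−8) = 1·(−1)·8·2 = −16 ≡ 10, so v_4 = 10^{−1} = 4 (mod 13).
  i = 5 (α = 8): (8−9)(8−11)(8−2)(8−10) = (−1)·(−3)·6·(−2) = −36 ≡ 3, so v_5 = 3^{−1} = 9 (mod 13).
  v = [1, 7, 5, 4, 9].
Step 2: syndromes of r = [7, 11, 10, 8, 2] (all sums mod 13).
  S_0 = Σ v_i r_i = 1·7 + 7·11 + 5·10 + 4·8 + 9·2 = 184 ≡ 2.
  S_1 = Σ v_i α_i r_i = 1·9·7 + 7·11·11 + 5·2·10 + 4·10·8 + 9·8·2 = 1474 ≡ 5.
  α_i^2 mod 13 = [3, 4, 4, 9, 12].
  S_2 = Σ v_i α_i^2 r_i = 1·3·7 + 7·4·11 + 5·4·10 + 4·9·8 + 9·12·2 = 1033 ≡ 6.
  S = (2, 5, 6) ≠ 0, so r is not a codeword (an error is present).
Step 3: locate the error. For a single error e at position i, S_ℓ = v_i·e·α_i^ℓ, so α_err = S_1/S_0.
  S_0^{−1} = 2^{−1} = 7 (mod 13), so α_err = 5·7 = 35 ≡ 9 = α_1. Error position i = 1.
  Consistency check: S_2/S_1 = 6·8 = 48 ≡ 9 = α_err ✓ (single-error assumption holds).
Step 4: error magnitude e = S_0/v_1 = S_0·∏_{j≠1}(α_1 − α_j) = 2·1 = 2 ≡ 2 (mod 13).
Step 5: correct position 1: c_1 = r_1 − e = 7 − 2 ≡ 5 (mod 13). Hence c = [5, 11, 10, 8, 2].
  Check: interpolating c through the α_i gives m(x) = 4 + 3·x (degree < 2) with m(α_i) = c_i for every i, so c is indeed a codeword.


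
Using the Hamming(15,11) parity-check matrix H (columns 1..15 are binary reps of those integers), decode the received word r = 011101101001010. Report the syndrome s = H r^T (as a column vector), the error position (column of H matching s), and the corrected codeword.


s = (1, 1, 1, 1)^T, error position = 15, corrected codeword c = 011101101001011

Compute s = H r^T mod 2 one row at a time:
  s_1 = 0 + 1 + 0 + 0 + 1 + 0 + 1 + 0 = 3 ≡ 1 (mod 2).
  s_2 = 1 + 0 + 1 + 1 + 1 + 0 + 1 + 0 = 5 ≡ 1 (mod 2).
  s_3 = 1 + 1 + 1 + 1 + 0 + 0 + 1 + 0 = 5 ≡ 1 (mod 2).
  s_4 = 0 + 1 + 0 + 1 + 1 + 0 + 0 + 0 = 3 ≡ 1 (mod 2).
s = (1, 1, 1, 1)^T — this equals column 15 of H (binary 1111), so error is at position 15.
Correct: flip bit 15 of r = 011101101001010 to get c = 011101101001011.


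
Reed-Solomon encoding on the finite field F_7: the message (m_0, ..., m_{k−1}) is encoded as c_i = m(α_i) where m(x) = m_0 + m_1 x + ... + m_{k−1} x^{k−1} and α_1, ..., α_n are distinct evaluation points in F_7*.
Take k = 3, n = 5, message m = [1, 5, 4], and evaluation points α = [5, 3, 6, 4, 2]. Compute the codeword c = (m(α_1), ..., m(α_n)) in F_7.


c = [0, 3, 0, 1, 6]

Message polynomial: m(x) = 1 + 5·x + 4·x^2 (mod 7).
For each evaluation point α_i, compute m(α_i) mod 7:
  α_1 = 5: Horner steps 4 → 4 → 0, so m(5) = 0.
  α_2 = 3: Horner steps 4 → 3 → 3, so m(3) = 3.
  α_3 = 6: Horner steps 4 → 1 → 0, so m(6) = 0.
  α_4 = 4: Horner steps 4 → 0 → 1, so m(4) = 1.
  α_5 = 2: Horner steps 4 → 6 → 6, so m(2) = 6.
Codeword c = [0, 3, 0, 1, 6] ∈ F_7^5.


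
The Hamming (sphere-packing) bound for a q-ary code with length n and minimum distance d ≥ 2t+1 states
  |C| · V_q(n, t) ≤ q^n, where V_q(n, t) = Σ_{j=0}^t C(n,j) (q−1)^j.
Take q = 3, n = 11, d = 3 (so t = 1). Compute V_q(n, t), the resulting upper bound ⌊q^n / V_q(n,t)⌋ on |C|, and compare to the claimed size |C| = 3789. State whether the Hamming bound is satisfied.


V_q(n, t) = 23, q^n = 177147, Hamming bound = 7702, |C| = 3789 ≤ bound (satisfied).

Step 1: Compute V_q(n, t) = Σ_{j=0}^1 C(n, j) (q−1)^j.
  j = 0: C(11,0)·(2)^0 = 1·1 = 1.
  j = 1: C(11,1)·(2)^1 = 11·2 = 22.
  V_q(n, t) = 1 + 22 = 23.
Step 2: q^n = 3^11 = 177147.
Step 3: Hamming bound ⌊q^n / V_q(n,t)⌋ = ⌊177147/23⌋ = 7702.
Step 4: Compare |C| = 3789 to 7702: satisfied.
The claimed |C| lies below the Hamming bound.


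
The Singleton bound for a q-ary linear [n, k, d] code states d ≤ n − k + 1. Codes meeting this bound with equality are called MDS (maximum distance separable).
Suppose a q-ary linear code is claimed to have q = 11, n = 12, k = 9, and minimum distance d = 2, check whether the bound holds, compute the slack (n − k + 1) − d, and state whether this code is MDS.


Singleton RHS = n − k + 1 = 4, slack = 2, bound satisfied, not MDS.

Singleton bound: d ≤ n − k + 1.
Here n = 12, k = 9, so n − k + 1 = 4.
Given d = 2, check d ≤ 4: YES.
Slack = (n − k + 1) − d = 2.
The code is NOT MDS (slack = 2 > 0).
Description: the claimed parameters are [12, 9, 2]_11; such a code would be non-MDS.


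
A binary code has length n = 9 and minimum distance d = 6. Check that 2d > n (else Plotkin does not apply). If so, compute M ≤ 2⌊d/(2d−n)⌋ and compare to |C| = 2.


Plotkin bound M ≤ 4; given |C| = 2 ≤ bound (satisfied).

Check applicability: 2d = 12, n = 9.
2d − n = 3 > 0, so Plotkin applies.
Compute d/(2d−n) = 6/3 ≈ 2.0000.
⌊d/(2d−n)⌋ = 2.
Plotkin bound: M ≤ 2·2 = 4.
Given |C| = 2, check: satisfied.
This |C| is below the Plotkin bound.


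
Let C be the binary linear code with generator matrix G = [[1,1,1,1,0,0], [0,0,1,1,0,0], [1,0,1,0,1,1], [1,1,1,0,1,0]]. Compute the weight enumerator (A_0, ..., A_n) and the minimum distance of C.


Weight distribution: A_0 = 1, A_2 = 6, A_4 = 9. Minimum distance d = 2.

Enumerate all 2^4 = 16 messages m ∈ F_2^4.
For each, compute codeword c = mG in F_2^6, then tally its weight.
  m = 0000 → c = 000000, weight = 0.
  m = 1000 → c = 111100, weight = 4.
  m = 0100 → c = 001100, weight = 2.
  m = 1100 → c = 110000, weight = 2.
  m = 0010 → c = 101011, weight = 4.
  m = 1010 → c = 010111, weight = 4.
  m = 0110 → c = 100111, weight = 4.
  m = 1110 → c = 011011, weight = 4.
  m = 0001 → c = 111010, weight = 4.
  m = 1001 → c = 000110, weight = 2.
  m = 0101 → c = 110110, weight = 4.
  m = 1101 → c = 001010, weight = 2.
  m = 0011 → c = 010001, weight = 2.
  m = 1011 → c = 101101, weight = 4.
  m = 0111 → c = 011101, weight = 4.
  m = 1111 → c = 100001, weight = 2.
Tally weights:
  weight 0: 1 codewords.
  weight 2: 6 codewords.
  weight 4: 9 codewords.
Minimum distance d = smallest w > 0 with A_w > 0 = 2.
Sanity: Σ A_w = 16 = 2^4 = 16 ✓.


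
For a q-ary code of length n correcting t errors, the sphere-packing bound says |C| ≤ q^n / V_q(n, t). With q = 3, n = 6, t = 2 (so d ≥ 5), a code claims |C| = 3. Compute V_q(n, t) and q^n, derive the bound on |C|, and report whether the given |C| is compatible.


V_q(n, t) = 73, q^n = 729, Hamming bound = 9, |C| = 3 ≤ bound (satisfied).

Step 1: Compute V_q(n, t) = Σ_{j=0}^2 C(n, j) (q−1)^j.
  j = 0: C(6,0)·(2)^0 = 1·1 = 1.
  j = 1: C(6,1)·(2)^1 = 6·2 = 12.
  j = 2: C(6,2)·(2)^2 = 15·4 = 60.
  V_q(n, t) = 1 + 12 + 60 = 73.
Step 2: q^n = 3^6 = 729.
Step 3: Hamming bound ⌊q^n / V_q(n,t)⌋ = ⌊729/73⌋ = 9.
Step 4: Compare |C| = 3 to 9: satisfied.
The claimed |C| lies below the Hamming bound.


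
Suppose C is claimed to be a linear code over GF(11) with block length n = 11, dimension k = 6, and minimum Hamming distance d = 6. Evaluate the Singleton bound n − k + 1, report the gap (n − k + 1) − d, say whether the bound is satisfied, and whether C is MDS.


Singleton RHS = n − k + 1 = 6, slack = 0, bound satisfied, MDS.

Singleton bound: d ≤ n − k + 1.
Here n = 11, k = 6, so n − k + 1 = 6.
Given d = 6, check d ≤ 6: YES.
Slack = (n − k + 1) − d = 0.
The code is MDS (slack = 0).
Description: the claimed parameters are [11, 6, 6]_11; such a code would be MDS (meets Singleton bound).


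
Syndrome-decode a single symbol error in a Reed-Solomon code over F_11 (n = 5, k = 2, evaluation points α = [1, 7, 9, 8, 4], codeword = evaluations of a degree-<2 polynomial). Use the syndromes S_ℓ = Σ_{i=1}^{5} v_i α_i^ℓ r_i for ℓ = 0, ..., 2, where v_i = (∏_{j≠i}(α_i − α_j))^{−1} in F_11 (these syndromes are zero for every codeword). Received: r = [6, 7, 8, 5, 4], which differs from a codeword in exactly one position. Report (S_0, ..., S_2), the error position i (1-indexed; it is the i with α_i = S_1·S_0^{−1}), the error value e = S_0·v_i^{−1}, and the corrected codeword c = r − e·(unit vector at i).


S = (9, 8, 1), error at position 2, error magnitude e = 5, c = [6, 2, 8, 5, 4].

Step 1: column multipliers v_i = (∏_{j≠i}(α_i − α_j))^{−1} mod 11.
  i = 1 (α = 1): (1−7)(1−9)(1−8)(1−4) = (−6)·(−8)·(−7)·(−3) = 1008 ≡ 7, so v_1 = 7^{−1} = 8 (mod 11).
  i = 2 (α = 7): (7−1)(7−9)(7−8)(7−4) = 6·(−2)·(−1)·3 = 36 ≡ 3, so v_2 = 3^{−1} = 4 (mod 11).
  i = 3 (α = 9): (9−1)(9−7)(9−8)(9−4) = 8·2·1·5 = 80 ≡ 3, so v_3 = 3^{−1} = 4 (mod 11).
  i = 4 (α = 8): (8−1)(8−7)(8−9)(8−4) = 7·1·(−1)·4 = −28 ≡ 5, so v_4 = 5^{−1} = 9 (mod 11).
  i = 5 (α = 4): (4−1)(4−7)(4−9)(4−8) = 3·(−3)·(−5)·(−4) = −180 ≡ 7, so v_5 = 7^{−1} = 8 (mod 11).
  v = [8, 4, 4, 9, 8].
Step 2: syndromes of r = [6, 7, 8, 5, 4] (all sums mod 11).
  S_0 = Σ v_i r_i = 8·6 + 4·7 + 4·8 + 9·5 + 8·4 = 185 ≡ 9.
  S_1 = Σ v_i α_i r_i = 8·1·6 + 4·7·7 + 4·9·8 + 9·8·5 + 8·4·4 = 1020 ≡ 8.
  α_i^2 mod 11 = [1, 5, 4, 9, 5].
  S_2 = Σ v_i α_i^2 r_i = 8·1·6 + 4·5·7 + 4·4·8 + 9·9·5 + 8·5·4 = 881 ≡ 1.
  S = (9, 8, 1) ≠ 0, so r is not a codeword (an error is present).
Step 3: locate the error. For a single error e at position i, S_ℓ = v_i·e·α_i^ℓ, so α_err = S_1/S_0.
  S_0^{−1} = 9^{−1} = 5 (mod 11), so α_err = 8·5 = 40 ≡ 7 = α_2. Error position i = 2.
  Consistency check: S_2/S_1 = 1·7 = 7 ≡ 7 = α_err ✓ (single-error assumption holds).
Step 4: error magnitude e = S_0/v_2 = S_0·∏_{j≠2}(α_2 − α_j) = 9·3 = 27 ≡ 5 (mod 11).
Step 5: correct position 2: c_2 = r_2 − e = 7 − 5 ≡ 2 (mod 11). Hence c = [6, 2, 8, 5, 4].
  Check: interpolating c through the α_i gives m(x) = 3 + 3·x (degree < 2) with m(α_i) = c_i for every i, so c is indeed a codeword.
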